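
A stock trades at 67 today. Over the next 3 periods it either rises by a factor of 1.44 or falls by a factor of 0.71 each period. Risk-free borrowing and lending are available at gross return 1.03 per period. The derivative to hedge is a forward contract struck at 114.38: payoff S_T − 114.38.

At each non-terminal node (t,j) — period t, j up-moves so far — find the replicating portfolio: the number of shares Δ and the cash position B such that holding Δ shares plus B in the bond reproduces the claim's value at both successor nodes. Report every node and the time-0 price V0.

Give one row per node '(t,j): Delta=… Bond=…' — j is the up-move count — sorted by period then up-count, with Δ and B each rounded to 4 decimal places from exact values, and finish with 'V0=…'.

Under the risk-neutral measure, an up-move has probability p* = (R−d)/(u−d) = 0.4384 and values discount at R = 1.03.
Terminal values V(3,·): V(3,0)=-90.4000, V(3,1)=-65.7444, V(3,2)=-15.7388, V(3,3)=85.6809
  t=2,j=0: stock 33.7747 → up 48.6356 (V=-65.7444), down 23.9800 (V=-90.4000). Price -77.2738; hedge Δ=1.0000, bond B=-111.0485.
  t=2,j=1: stock 68.5008 → up 98.6412 (V=-15.7388), down 48.6356 (V=-65.7444). Price -42.5477; hedge Δ=1.0000, bond B=-111.0485.
  t=2,j=2: stock 138.9312 → up 200.0609 (V=85.6809), down 98.6412 (V=-15.7388). Price 27.8827; hedge Δ=1.0000, bond B=-111.0485.
  t=1,j=0: stock 47.5700 → up 68.5008 (V=-42.5477), down 33.7747 (V=-77.2738). Price -60.2441; hedge Δ=1.0000, bond B=-107.8141.
  t=1,j=1: stock 96.4800 → up 138.9312 (V=27.8827), down 68.5008 (V=-42.5477). Price -11.3341; hedge Δ=1.0000, bond B=-107.8141.
  t=0,j=0: stock 67.0000 → up 96.4800 (V=-11.3341), down 47.5700 (V=-60.2441). Price -37.6739; hedge Δ=1.0000, bond B=-104.6739.
Check: Δ(0,0)·S0 + B(0,0) = -37.6739 = V0.

(0,0): Delta=1.0000 Bond=-104.6739
(1,0): Delta=1.0000 Bond=-107.8141
(1,1): Delta=1.0000 Bond=-107.8141
(2,0): Delta=1.0000 Bond=-111.0485
(2,1): Delta=1.0000 Bond=-111.0485
(2,2): Delta=1.0000 Bond=-111.0485
V0=-37.6739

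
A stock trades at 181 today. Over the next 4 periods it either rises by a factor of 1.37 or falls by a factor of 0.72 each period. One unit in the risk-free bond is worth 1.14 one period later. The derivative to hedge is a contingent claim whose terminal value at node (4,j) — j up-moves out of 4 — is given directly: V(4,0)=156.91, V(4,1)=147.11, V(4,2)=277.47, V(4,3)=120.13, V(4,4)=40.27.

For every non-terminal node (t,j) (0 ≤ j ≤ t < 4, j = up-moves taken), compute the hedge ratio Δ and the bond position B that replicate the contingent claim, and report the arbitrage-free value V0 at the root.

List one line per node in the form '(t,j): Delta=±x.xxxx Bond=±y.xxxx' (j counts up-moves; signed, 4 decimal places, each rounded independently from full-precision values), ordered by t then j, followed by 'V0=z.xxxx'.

(0,0): Delta=-0.3446 Bond=156.6556
(1,0): Delta=-0.0664 Bond=142.3240
(1,1): Delta=-0.4247 Bond=198.4459
(2,0): Delta=1.1616 Bond=47.0260
(2,1): Delta=-0.4198 Bond=225.3479
(2,2): Delta=-0.4262 Bond=226.7105
(3,0): Delta=-0.2232 Bond=147.1626
(3,1): Delta=1.5602 Bond=2.3783
(3,2): Delta=-0.9896 Bond=396.2757
(3,3): Delta=-0.2640 Bond=182.9740
V0=94.2742

The replicating-portfolio and risk-neutral prices coincide; use p* = (1.14−0.72)/(1.37−0.72) = 0.6462 for the latter.
Payoff layer (t=4): V(4,0)=156.9100, V(4,1)=147.1100, V(4,2)=277.4700, V(4,3)=120.1300, V(4,4)=40.2700
  t=3,j=0: stock 67.5579 → up 92.5543 (V=147.1100), down 48.6417 (V=156.9100). Price 132.0857; hedge Δ=-0.2232, bond B=147.1626.
  t=3,j=1: stock 128.5476 → up 176.1103 (V=277.4700), down 92.5543 (V=147.1100). Price 202.9321; hedge Δ=1.5602, bond B=2.3783.
  t=3,j=2: stock 244.5976 → up 335.0987 (V=120.1300), down 176.1103 (V=277.4700). Price 154.2142; hedge Δ=-0.9896, bond B=396.2757.
  t=3,j=3: stock 465.4149 → up 637.6184 (V=40.2700), down 335.0987 (V=120.1300). Price 60.1124; hedge Δ=-0.2640, bond B=182.9740.
  t=2,j=0: stock 93.8304 → up 128.5476 (V=202.9321), down 67.5579 (V=132.0857). Price 156.0205; hedge Δ=1.1616, bond B=47.0260.
  t=2,j=1: stock 178.5384 → up 244.5976 (V=154.2142), down 128.5476 (V=202.9321). Price 150.3972; hedge Δ=-0.4198, bond B=225.3479.
  t=2,j=2: stock 339.7189 → up 465.4149 (V=60.1124), down 244.5976 (V=154.2142). Price 81.9386; hedge Δ=-0.4262, bond B=226.7105.
  t=1,j=0: stock 130.3200 → up 178.5384 (V=150.3972), down 93.8304 (V=156.0205). Price 133.6728; hedge Δ=-0.0664, bond B=142.3240.
  t=1,j=1: stock 247.9700 → up 339.7189 (V=81.9386), down 178.5384 (V=150.3972). Price 93.1249; hedge Δ=-0.4247, bond B=198.4459.
  t=0,j=0: stock 181.0000 → up 247.9700 (V=93.1249), down 130.3200 (V=133.6728). Price 94.2742; hedge Δ=-0.3446, bond B=156.6556.
Check: Δ(0,0)·S0 + B(0,0) = 94.2742 = V0.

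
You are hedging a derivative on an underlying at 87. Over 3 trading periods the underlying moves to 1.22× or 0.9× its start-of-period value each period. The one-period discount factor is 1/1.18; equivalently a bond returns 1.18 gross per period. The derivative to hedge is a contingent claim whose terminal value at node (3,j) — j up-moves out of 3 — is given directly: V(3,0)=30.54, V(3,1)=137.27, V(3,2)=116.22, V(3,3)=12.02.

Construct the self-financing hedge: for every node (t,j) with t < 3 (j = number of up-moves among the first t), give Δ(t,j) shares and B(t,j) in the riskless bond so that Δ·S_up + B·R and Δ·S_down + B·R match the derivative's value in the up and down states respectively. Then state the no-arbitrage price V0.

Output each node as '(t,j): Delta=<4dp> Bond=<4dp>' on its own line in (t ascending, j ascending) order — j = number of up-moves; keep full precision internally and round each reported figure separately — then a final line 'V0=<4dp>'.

No-arbitrage ⇒ martingale measure with p* = (R−d)/(u−d) = 0.8750.
Terminal payoffs: V(3,0)=30.5400, V(3,1)=137.2700, V(3,2)=116.2200, V(3,3)=12.0200
(2,0): S=70.4700. Δ = (V_up−V_dn)/(S_up−S_dn) = (137.2700−30.5400)/(85.9734−63.4230) = 4.7330. V = [p*·137.2700 + (1−p*)·30.5400]/1.18 = 105.0244. B = V − Δ·S = -228.5069.
(2,1): S=95.5260. Δ = (V_up−V_dn)/(S_up−S_dn) = (116.2200−137.2700)/(116.5417−85.9734) = -0.6886. V = [p*·116.2200 + (1−p*)·137.2700]/1.18 = 100.7214. B = V − Δ·S = 166.5026.
(2,2): S=129.4908. Δ = (V_up−V_dn)/(S_up−S_dn) = (12.0200−116.2200)/(157.9788−116.5417) = -2.5147. V = [p*·12.0200 + (1−p*)·116.2200]/1.18 = 21.2246. B = V − Δ·S = 346.8496.
(1,0): S=78.3000. Δ = (V_up−V_dn)/(S_up−S_dn) = (100.7214−105.0244)/(95.5260−70.4700) = -0.1717. V = [p*·100.7214 + (1−p*)·105.0244]/1.18 = 85.8129. B = V − Δ·S = 99.2597.
(1,1): S=106.1400. Δ = (V_up−V_dn)/(S_up−S_dn) = (21.2246−100.7214)/(129.4908−95.5260) = -2.3406. V = [p*·21.2246 + (1−p*)·100.7214]/1.18 = 26.4082. B = V − Δ·S = 274.8358.
(0,0): S=87.0000. Δ = (V_up−V_dn)/(S_up−S_dn) = (26.4082−85.8129)/(106.1400−78.3000) = -2.1338. V = [p*·26.4082 + (1−p*)·85.8129]/1.18 = 28.6727. B = V − Δ·S = 214.3125.
The time-0 hedge costs 28.6727, which is the no-arbitrage price.

(0,0): Delta=-2.1338 Bond=214.3125
(1,0): Delta=-0.1717 Bond=99.2597
(1,1): Delta=-2.3406 Bond=274.8358
(2,0): Delta=4.7330 Bond=-228.5069
(2,1): Delta=-0.6886 Bond=166.5026
(2,2): Delta=-2.5147 Bond=346.8496
V0=28.6727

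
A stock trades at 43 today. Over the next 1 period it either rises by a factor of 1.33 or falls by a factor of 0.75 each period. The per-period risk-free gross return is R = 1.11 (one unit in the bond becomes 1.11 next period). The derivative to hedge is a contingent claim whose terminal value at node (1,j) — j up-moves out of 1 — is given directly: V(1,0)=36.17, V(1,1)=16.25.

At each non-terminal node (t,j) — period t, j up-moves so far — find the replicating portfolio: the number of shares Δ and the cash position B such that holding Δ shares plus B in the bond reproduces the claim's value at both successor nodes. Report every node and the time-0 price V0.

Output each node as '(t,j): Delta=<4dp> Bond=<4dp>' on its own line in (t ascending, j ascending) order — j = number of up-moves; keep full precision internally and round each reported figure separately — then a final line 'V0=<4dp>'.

(0,0): Delta=-0.7987 Bond=55.7916
V0=21.4467

The replicating-portfolio and risk-neutral prices coincide; use p* = (1.11−0.75)/(1.33−0.75) = 0.6207 for the latter.
Payoff layer (t=1): V(1,0)=36.1700, V(1,1)=16.2500
Node (0,0) S=43.0000: V=(p*·16.2500+(1−p*)·36.1700)/1.11=21.4467; Δ=(16.2500−36.1700)/(57.1900−32.2500)=-0.7987; B=V−Δ·S=55.7916
Root portfolio cost Δ·43+B reproduces V0=21.4467.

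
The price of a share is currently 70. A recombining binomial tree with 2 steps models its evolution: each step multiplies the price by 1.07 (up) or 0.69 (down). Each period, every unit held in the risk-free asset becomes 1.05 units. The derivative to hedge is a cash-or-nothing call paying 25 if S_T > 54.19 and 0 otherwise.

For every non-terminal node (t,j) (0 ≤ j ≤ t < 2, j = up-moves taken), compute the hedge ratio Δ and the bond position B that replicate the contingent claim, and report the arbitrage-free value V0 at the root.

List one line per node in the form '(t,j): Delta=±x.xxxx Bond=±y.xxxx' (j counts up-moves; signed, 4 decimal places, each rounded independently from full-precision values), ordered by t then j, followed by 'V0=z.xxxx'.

(0,0): Delta=0.8480 Bond=-39.0073
(1,0): Delta=0.0000 Bond=0.0000
(1,1): Delta=0.8784 Bond=-43.2331
V0=20.3516

The replicating-portfolio and risk-neutral prices coincide; use p* = (1.05−0.69)/(1.07−0.69) = 0.9474 for the latter.
At expiry t=2: V(2,0)=0.0000, V(2,1)=0.0000, V(2,2)=25.0000
(1,0): S=48.3000. Δ = (V_up−V_dn)/(S_up−S_dn) = (0.0000−0.0000)/(51.6810−33.3270) = 0.0000. V = [p*·0.0000 + (1−p*)·0.0000]/1.05 = 0.0000. B = V − Δ·S = 0.0000.
(1,1): S=74.9000. Δ = (V_up−V_dn)/(S_up−S_dn) = (25.0000−0.0000)/(80.1430−51.6810) = 0.8784. V = [p*·25.0000 + (1−p*)·0.0000]/1.05 = 22.5564. B = V − Δ·S = -43.2331.
(0,0): S=70.0000. Δ = (V_up−V_dn)/(S_up−S_dn) = (22.5564−0.0000)/(74.9000−48.3000) = 0.8480. V = [p*·22.5564 + (1−p*)·0.0000]/1.05 = 20.3516. B = V − Δ·S = -39.0073.
The time-0 hedge costs 20.3516, which is the no-arbitrage price.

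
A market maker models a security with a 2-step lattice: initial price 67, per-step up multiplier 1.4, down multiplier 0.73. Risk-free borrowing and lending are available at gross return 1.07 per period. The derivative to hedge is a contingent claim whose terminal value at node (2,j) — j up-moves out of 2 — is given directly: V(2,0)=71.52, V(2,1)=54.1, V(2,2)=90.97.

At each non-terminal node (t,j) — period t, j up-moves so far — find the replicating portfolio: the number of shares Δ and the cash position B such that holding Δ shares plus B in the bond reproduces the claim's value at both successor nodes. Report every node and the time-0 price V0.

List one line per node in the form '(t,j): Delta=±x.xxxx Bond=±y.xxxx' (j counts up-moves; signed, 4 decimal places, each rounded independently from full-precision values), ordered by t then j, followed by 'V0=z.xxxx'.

Since d<R<u, set p* = (R−d)/(u−d) = 0.5075; price each node as the discounted p*-expectation of its children.
At expiry t=2: V(2,0)=71.5200, V(2,1)=54.1000, V(2,2)=90.9700
(1,0): S=48.9100. Δ = (V_up−V_dn)/(S_up−S_dn) = (54.1000−71.5200)/(68.4740−35.7043) = -0.5316. V = [p*·54.1000 + (1−p*)·71.5200]/1.07 = 58.5794. B = V − Δ·S = 84.5794.
(1,1): S=93.8000. Δ = (V_up−V_dn)/(S_up−S_dn) = (90.9700−54.1000)/(131.3200−68.4740) = 0.5867. V = [p*·90.9700 + (1−p*)·54.1000]/1.07 = 68.0469. B = V − Δ·S = 13.0170.
(0,0): S=67.0000. Δ = (V_up−V_dn)/(S_up−S_dn) = (68.0469−58.5794)/(93.8000−48.9100) = 0.2109. V = [p*·68.0469 + (1−p*)·58.5794]/1.07 = 59.2372. B = V − Δ·S = 45.1067.
Each (Δ,B) replicates both successor values, so the strategy is self-financing and V0 is arbitrage-free.

(0,0): Delta=0.2109 Bond=45.1067
(1,0): Delta=-0.5316 Bond=84.5794
(1,1): Delta=0.5867 Bond=13.0170
V0=59.2372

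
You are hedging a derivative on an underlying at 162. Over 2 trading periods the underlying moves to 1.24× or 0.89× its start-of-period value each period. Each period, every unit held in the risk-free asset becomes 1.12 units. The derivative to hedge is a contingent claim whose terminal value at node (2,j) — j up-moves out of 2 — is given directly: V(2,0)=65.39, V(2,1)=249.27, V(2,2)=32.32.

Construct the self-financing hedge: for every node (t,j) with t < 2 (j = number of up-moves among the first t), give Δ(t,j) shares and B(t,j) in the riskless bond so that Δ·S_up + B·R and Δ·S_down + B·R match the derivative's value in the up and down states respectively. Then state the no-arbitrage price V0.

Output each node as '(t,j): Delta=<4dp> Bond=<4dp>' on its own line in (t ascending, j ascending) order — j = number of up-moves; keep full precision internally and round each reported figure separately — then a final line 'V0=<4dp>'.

(0,0): Delta=-1.2522 Bond=309.6620
(1,0): Delta=3.6439 Bond=-359.0987
(1,1): Delta=-3.0857 Bond=715.1276
V0=106.7983

Since d<R<u, set p* = (R−d)/(u−d) = 0.6571; price each node as the discounted p*-expectation of its children.
At expiry t=2: V(2,0)=65.3900, V(2,1)=249.2700, V(2,2)=32.3200
Node (1,0) S=144.1800: V=(p*·249.2700+(1−p*)·65.3900)/1.12=166.2727; Δ=(249.2700−65.3900)/(178.7832−128.3202)=3.6439; B=V−Δ·S=-359.0987
Node (1,1) S=200.8800: V=(p*·32.3200+(1−p*)·249.2700)/1.12=95.2704; Δ=(32.3200−249.2700)/(249.0912−178.7832)=-3.0857; B=V−Δ·S=715.1276
Node (0,0) S=162.0000: V=(p*·95.2704+(1−p*)·166.2727)/1.12=106.7983; Δ=(95.2704−166.2727)/(200.8800−144.1800)=-1.2522; B=V−Δ·S=309.6620
The time-0 hedge costs 106.7983, which is the no-arbitrage price.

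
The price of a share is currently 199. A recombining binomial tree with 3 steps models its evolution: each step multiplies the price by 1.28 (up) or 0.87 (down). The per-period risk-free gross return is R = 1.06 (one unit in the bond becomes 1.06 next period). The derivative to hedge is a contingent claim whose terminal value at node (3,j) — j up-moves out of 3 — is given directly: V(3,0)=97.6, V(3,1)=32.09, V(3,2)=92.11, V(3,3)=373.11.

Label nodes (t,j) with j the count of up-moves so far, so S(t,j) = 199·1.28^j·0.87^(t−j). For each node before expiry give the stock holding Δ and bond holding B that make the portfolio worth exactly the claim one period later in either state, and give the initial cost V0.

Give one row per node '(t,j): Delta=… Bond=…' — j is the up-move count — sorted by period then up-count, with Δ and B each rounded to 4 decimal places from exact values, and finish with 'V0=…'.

Under the risk-neutral measure, an up-move has probability p* = (R−d)/(u−d) = 0.4634 and values discount at R = 1.06.
Terminal values V(3,·): V(3,0)=97.6000, V(3,1)=32.0900, V(3,2)=92.1100, V(3,3)=373.1100
  t=2,j=0: stock 150.6231 → up 192.7976 (V=32.0900), down 131.0421 (V=97.6000). Price 63.4356; hedge Δ=-1.0608, bond B=223.2161.
  t=2,j=1: stock 221.6064 → up 283.6562 (V=92.1100), down 192.7976 (V=32.0900). Price 56.5133; hedge Δ=0.6606, bond B=-89.8769.
  t=2,j=2: stock 326.0416 → up 417.3332 (V=373.1100), down 283.6562 (V=92.1100). Price 209.7448; hedge Δ=2.1021, bond B=-475.6210.
  t=1,j=0: stock 173.1300 → up 221.6064 (V=56.5133), down 150.6231 (V=63.4356). Price 56.8186; hedge Δ=-0.0975, bond B=73.7021.
  t=1,j=1: stock 254.7200 → up 326.0416 (V=209.7448), down 221.6064 (V=56.5133). Price 120.3048; hedge Δ=1.4672, bond B=-253.4305.
  t=0,j=0: stock 199.0000 → up 254.7200 (V=120.3048), down 173.1300 (V=56.8186). Price 81.3576; hedge Δ=0.7781, bond B=-73.4868.
The time-0 hedge costs 81.3576, which is the no-arbitrage price.

(0,0): Delta=0.7781 Bond=-73.4868
(1,0): Delta=-0.0975 Bond=73.7021
(1,1): Delta=1.4672 Bond=-253.4305
(2,0): Delta=-1.0608 Bond=223.2161
(2,1): Delta=0.6606 Bond=-89.8769
(2,2): Delta=2.1021 Bond=-475.6210
V0=81.3576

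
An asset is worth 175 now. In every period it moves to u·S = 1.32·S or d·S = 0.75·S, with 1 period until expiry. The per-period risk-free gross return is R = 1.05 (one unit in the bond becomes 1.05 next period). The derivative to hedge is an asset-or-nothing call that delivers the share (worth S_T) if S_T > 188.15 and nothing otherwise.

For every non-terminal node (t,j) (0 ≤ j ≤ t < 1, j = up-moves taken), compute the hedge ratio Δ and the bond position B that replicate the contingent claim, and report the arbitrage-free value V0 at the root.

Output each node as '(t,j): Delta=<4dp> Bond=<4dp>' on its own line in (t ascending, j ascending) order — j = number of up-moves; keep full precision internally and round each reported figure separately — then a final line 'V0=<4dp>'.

Risk-neutral probability p* = (R−d)/(u−d) = (1.05−0.75)/(1.32−0.75) = 0.5263.
Payoff layer (t=1): V(1,0)=0.0000, V(1,1)=231.0000
Node (0,0) S=175.0000: V=(p*·231.0000+(1−p*)·0.0000)/1.05=115.7895; Δ=(231.0000−0.0000)/(231.0000−131.2500)=2.3158; B=V−Δ·S=-289.4737
Each (Δ,B) replicates both successor values, so the strategy is self-financing and V0 is arbitrage-free.

(0,0): Delta=2.3158 Bond=-289.4737
V0=115.7895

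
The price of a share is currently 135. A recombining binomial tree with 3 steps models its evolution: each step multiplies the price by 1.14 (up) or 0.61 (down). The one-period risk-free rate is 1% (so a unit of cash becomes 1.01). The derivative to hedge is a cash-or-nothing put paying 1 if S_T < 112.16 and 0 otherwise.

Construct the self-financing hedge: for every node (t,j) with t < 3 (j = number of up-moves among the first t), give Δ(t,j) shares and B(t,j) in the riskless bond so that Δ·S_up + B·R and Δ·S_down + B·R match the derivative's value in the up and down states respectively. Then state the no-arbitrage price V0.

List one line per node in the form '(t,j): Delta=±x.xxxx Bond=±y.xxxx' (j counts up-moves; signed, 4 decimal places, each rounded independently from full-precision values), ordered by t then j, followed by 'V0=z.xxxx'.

Since d<R<u, set p* = (R−d)/(u−d) = 0.7547; price each node as the discounted p*-expectation of its children.
Payoff layer (t=3): V(3,0)=1.0000, V(3,1)=1.0000, V(3,2)=1.0000, V(3,3)=0.0000
Node (2,0) S=50.2335: V=(p*·1.0000+(1−p*)·1.0000)/1.01=0.9901; Δ=(1.0000−1.0000)/(57.2662−30.6424)=0.0000; B=V−Δ·S=0.9901
Node (2,1) S=93.8790: V=(p*·1.0000+(1−p*)·1.0000)/1.01=0.9901; Δ=(1.0000−1.0000)/(107.0221−57.2662)=0.0000; B=V−Δ·S=0.9901
Node (2,2) S=175.4460: V=(p*·0.0000+(1−p*)·1.0000)/1.01=0.2429; Δ=(0.0000−1.0000)/(200.0084−107.0221)=-0.0108; B=V−Δ·S=2.1296
Node (1,0) S=82.3500: V=(p*·0.9901+(1−p*)·0.9901)/1.01=0.9803; Δ=(0.9901−0.9901)/(93.8790−50.2335)=0.0000; B=V−Δ·S=0.9803
Node (1,1) S=153.9000: V=(p*·0.2429+(1−p*)·0.9901)/1.01=0.4219; Δ=(0.2429−0.9901)/(175.4460−93.8790)=-0.0092; B=V−Δ·S=1.8318
Node (0,0) S=135.0000: V=(p*·0.4219+(1−p*)·0.9803)/1.01=0.5533; Δ=(0.4219−0.9803)/(153.9000−82.3500)=-0.0078; B=V−Δ·S=1.6069
The time-0 hedge costs 0.5533, which is the no-arbitrage price.

(0,0): Delta=-0.0078 Bond=1.6069
(1,0): Delta=0.0000 Bond=0.9803
(1,1): Delta=-0.0092 Bond=1.8318
(2,0): Delta=0.0000 Bond=0.9901
(2,1): Delta=0.0000 Bond=0.9901
(2,2): Delta=-0.0108 Bond=2.1296
V0=0.5533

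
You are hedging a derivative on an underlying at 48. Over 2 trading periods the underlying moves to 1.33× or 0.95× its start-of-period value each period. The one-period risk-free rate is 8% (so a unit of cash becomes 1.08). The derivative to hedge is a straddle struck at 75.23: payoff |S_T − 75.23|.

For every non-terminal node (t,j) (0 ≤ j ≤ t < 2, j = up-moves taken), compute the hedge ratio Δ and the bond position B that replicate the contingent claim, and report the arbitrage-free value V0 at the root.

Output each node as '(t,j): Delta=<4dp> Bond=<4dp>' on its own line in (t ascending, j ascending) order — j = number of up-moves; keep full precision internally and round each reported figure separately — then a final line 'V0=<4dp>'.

(0,0): Delta=-0.6639 Bond=50.3060
(1,0): Delta=-1.0000 Bond=69.6574
(1,1): Delta=-0.2022 Bond=24.8556
V0=18.4396

No-arbitrage ⇒ martingale measure with p* = (R−d)/(u−d) = 0.3421.
Terminal values V(2,·): V(2,0)=31.9100, V(2,1)=14.5820, V(2,2)=9.6772
  t=1,j=0: stock 45.6000 → up 60.6480 (V=14.5820), down 43.3200 (V=31.9100). Price 24.0574; hedge Δ=-1.0000, bond B=69.6574.
  t=1,j=1: stock 63.8400 → up 84.9072 (V=9.6772), down 60.6480 (V=14.5820). Price 11.9482; hedge Δ=-0.2022, bond B=24.8556.
  t=0,j=0: stock 48.0000 → up 63.8400 (V=11.9482), down 45.6000 (V=24.0574). Price 18.4396; hedge Δ=-0.6639, bond B=50.3060.
Self-financing check: at every node Δ·S+B equals the discounted successor values.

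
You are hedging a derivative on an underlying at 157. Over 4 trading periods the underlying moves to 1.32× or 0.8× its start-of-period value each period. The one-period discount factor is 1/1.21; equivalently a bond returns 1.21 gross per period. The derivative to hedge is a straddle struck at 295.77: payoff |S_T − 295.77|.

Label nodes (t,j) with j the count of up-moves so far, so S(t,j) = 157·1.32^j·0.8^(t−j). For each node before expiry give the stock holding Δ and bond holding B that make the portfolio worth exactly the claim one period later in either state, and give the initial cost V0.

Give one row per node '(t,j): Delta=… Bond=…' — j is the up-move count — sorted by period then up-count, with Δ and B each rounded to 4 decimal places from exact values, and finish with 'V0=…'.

(0,0): Delta=0.2260 Bond=10.7177
(1,0): Delta=-1.0000 Bond=166.9545
(1,1): Delta=0.4254 Bond=-28.3450
(2,0): Delta=-1.0000 Bond=202.0149
(2,1): Delta=-1.0000 Bond=202.0149
(2,2): Delta=0.6571 Bond=-97.6983
(3,0): Delta=-1.0000 Bond=244.4380
(3,1): Delta=-1.0000 Bond=244.4380
(3,2): Delta=-1.0000 Bond=244.4380
(3,3): Delta=0.9266 Bond=-215.5121
V0=46.2003

No-arbitrage ⇒ martingale measure with p* = (R−d)/(u−d) = 0.7885.
Terminal payoffs: V(4,0)=231.4628, V(4,1)=189.6631, V(4,2)=120.6936, V(4,3)=6.8940, V(4,4)=180.8754
  t=3,j=0: stock 80.3840 → up 106.1069 (V=189.6631), down 64.3072 (V=231.4628). Price 164.0540; hedge Δ=-1.0000, bond B=244.4380.
  t=3,j=1: stock 132.6336 → up 175.0764 (V=120.6936), down 106.1069 (V=189.6631). Price 111.8044; hedge Δ=-1.0000, bond B=244.4380.
  t=3,j=2: stock 218.8454 → up 288.8760 (V=6.8940), down 175.0764 (V=120.6936). Price 25.5926; hedge Δ=-1.0000, bond B=244.4380.
  t=3,j=3: stock 361.0950 → up 476.6454 (V=180.8754), down 288.8760 (V=6.8940). Price 119.0675; hedge Δ=0.9266, bond B=-215.5121.
  t=2,j=0: stock 100.4800 → up 132.6336 (V=111.8044), down 80.3840 (V=164.0540). Price 101.5349; hedge Δ=-1.0000, bond B=202.0149.
  t=2,j=1: stock 165.7920 → up 218.8454 (V=25.5926), down 132.6336 (V=111.8044). Price 36.2229; hedge Δ=-1.0000, bond B=202.0149.
  t=2,j=2: stock 273.5568 → up 361.0950 (V=119.0675), down 218.8454 (V=25.5926). Price 82.0611; hedge Δ=0.6571, bond B=-97.6983.
  t=1,j=0: stock 125.6000 → up 165.7920 (V=36.2229), down 100.4800 (V=101.5349). Price 41.3545; hedge Δ=-1.0000, bond B=166.9545.
  t=1,j=1: stock 207.2400 → up 273.5568 (V=82.0611), down 165.7920 (V=36.2229). Price 59.8054; hedge Δ=0.4254, bond B=-28.3450.
  t=0,j=0: stock 157.0000 → up 207.2400 (V=59.8054), down 125.6000 (V=41.3545). Price 46.2003; hedge Δ=0.2260, bond B=10.7177.
Each (Δ,B) replicates both successor values, so the strategy is self-financing and V0 is arbitrage-free.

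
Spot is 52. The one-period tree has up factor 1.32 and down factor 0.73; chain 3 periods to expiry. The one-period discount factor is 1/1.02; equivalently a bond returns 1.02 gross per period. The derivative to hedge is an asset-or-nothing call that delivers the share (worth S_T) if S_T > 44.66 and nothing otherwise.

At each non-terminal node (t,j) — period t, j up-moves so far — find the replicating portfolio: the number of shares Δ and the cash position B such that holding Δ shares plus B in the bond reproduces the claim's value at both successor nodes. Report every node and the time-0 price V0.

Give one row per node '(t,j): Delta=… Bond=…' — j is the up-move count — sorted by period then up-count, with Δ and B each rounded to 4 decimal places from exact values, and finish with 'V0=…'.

No-arbitrage ⇒ martingale measure with p* = (R−d)/(u−d) = 0.4915.
Terminal payoffs: V(3,0)=0.0000, V(3,1)=0.0000, V(3,2)=66.1415, V(3,3)=119.5983
(2,0): S=27.7108. Δ = (V_up−V_dn)/(S_up−S_dn) = (0.0000−0.0000)/(36.5783−20.2289) = 0.0000. V = [p*·0.0000 + (1−p*)·0.0000]/1.02 = 0.0000. B = V − Δ·S = 0.0000.
(2,1): S=50.1072. Δ = (V_up−V_dn)/(S_up−S_dn) = (66.1415−0.0000)/(66.1415−36.5783) = 2.2373. V = [p*·66.1415 + (1−p*)·0.0000]/1.02 = 31.8728. B = V − Δ·S = -80.2315.
(2,2): S=90.6048. Δ = (V_up−V_dn)/(S_up−S_dn) = (119.5983−66.1415)/(119.5983−66.1415) = 1.0000. V = [p*·119.5983 + (1−p*)·66.1415]/1.02 = 90.6048. B = V − Δ·S = 0.0000.
(1,0): S=37.9600. Δ = (V_up−V_dn)/(S_up−S_dn) = (31.8728−0.0000)/(50.1072−27.7108) = 1.4231. V = [p*·31.8728 + (1−p*)·0.0000]/1.02 = 15.3591. B = V − Δ·S = -38.6626.
(1,1): S=68.6400. Δ = (V_up−V_dn)/(S_up−S_dn) = (90.6048−31.8728)/(90.6048−50.1072) = 1.4503. V = [p*·90.6048 + (1−p*)·31.8728]/1.02 = 59.5501. B = V − Δ·S = -39.9957.
(0,0): S=52.0000. Δ = (V_up−V_dn)/(S_up−S_dn) = (59.5501−15.3591)/(68.6400−37.9600) = 1.4404. V = [p*·59.5501 + (1−p*)·15.3591]/1.02 = 36.3530. B = V − Δ·S = -38.5469.
Each (Δ,B) replicates both successor values, so the strategy is self-financing and V0 is arbitrage-free.

(0,0): Delta=1.4404 Bond=-38.5469
(1,0): Delta=1.4231 Bond=-38.6626
(1,1): Delta=1.4503 Bond=-39.9957
(2,0): Delta=0.0000 Bond=0.0000
(2,1): Delta=2.2373 Bond=-80.2315
(2,2): Delta=1.0000 Bond=0.0000
V0=36.3530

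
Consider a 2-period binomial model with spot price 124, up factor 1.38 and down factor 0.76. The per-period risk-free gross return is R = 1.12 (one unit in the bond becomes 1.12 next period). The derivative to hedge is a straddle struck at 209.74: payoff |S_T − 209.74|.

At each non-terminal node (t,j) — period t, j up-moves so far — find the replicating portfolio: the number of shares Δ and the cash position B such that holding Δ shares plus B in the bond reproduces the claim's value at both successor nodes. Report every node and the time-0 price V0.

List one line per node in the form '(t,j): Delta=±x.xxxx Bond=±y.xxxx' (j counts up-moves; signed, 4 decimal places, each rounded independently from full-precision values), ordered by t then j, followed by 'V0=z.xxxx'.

(0,0): Delta=-0.6439 Bond=137.2379
(1,0): Delta=-1.0000 Bond=187.2679
(1,1): Delta=-0.5022 Bond=129.4676
V0=57.3977

Under the risk-neutral measure, an up-move has probability p* = (R−d)/(u−d) = 0.5806 and values discount at R = 1.12.
Terminal values V(2,·): V(2,0)=138.1176, V(2,1)=79.6888, V(2,2)=26.4056
Node (1,0) S=94.2400: V=(p*·79.6888+(1−p*)·138.1176)/1.12=93.0279; Δ=(79.6888−138.1176)/(130.0512−71.6224)=-1.0000; B=V−Δ·S=187.2679
Node (1,1) S=171.1200: V=(p*·26.4056+(1−p*)·79.6888)/1.12=43.5269; Δ=(26.4056−79.6888)/(236.1456−130.0512)=-0.5022; B=V−Δ·S=129.4676
Node (0,0) S=124.0000: V=(p*·43.5269+(1−p*)·93.0279)/1.12=57.3977; Δ=(43.5269−93.0279)/(171.1200−94.2400)=-0.6439; B=V−Δ·S=137.2379
Check: Δ(0,0)·S0 + B(0,0) = 57.3977 = V0.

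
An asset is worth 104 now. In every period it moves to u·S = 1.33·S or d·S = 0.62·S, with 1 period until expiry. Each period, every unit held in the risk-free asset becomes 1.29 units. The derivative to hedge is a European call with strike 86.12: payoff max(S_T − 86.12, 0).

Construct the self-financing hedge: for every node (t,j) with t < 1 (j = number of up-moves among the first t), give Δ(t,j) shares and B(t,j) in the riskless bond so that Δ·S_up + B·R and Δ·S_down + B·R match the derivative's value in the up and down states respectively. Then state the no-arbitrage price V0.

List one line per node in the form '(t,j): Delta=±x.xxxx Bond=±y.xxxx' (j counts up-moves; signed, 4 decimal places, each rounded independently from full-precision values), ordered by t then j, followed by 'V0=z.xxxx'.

(0,0): Delta=0.7069 Bond=-35.3357
V0=38.1854

Since d<R<u, set p* = (R−d)/(u−d) = 0.9437; price each node as the discounted p*-expectation of its children.
Payoff layer (t=1): V(1,0)=0.0000, V(1,1)=52.2000
(0,0): S=104.0000. Δ = (V_up−V_dn)/(S_up−S_dn) = (52.2000−0.0000)/(138.3200−64.4800) = 0.7069. V = [p*·52.2000 + (1−p*)·0.0000]/1.29 = 38.1854. B = V − Δ·S = -35.3357.
The time-0 hedge costs 38.1854, which is the no-arbitrage price.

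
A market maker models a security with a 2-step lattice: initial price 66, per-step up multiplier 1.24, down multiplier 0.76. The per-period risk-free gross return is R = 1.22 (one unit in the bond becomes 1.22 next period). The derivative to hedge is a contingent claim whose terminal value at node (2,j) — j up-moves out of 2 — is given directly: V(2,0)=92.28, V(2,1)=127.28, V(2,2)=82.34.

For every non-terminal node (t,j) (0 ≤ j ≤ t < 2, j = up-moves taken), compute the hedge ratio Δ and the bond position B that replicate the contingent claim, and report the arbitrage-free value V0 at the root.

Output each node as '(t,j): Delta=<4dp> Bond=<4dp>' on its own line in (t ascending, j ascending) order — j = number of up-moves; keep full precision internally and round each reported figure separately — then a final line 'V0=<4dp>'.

Risk-neutral probability p* = (R−d)/(u−d) = (1.22−0.76)/(1.24−0.76) = 0.9583.
Terminal values V(2,·): V(2,0)=92.2800, V(2,1)=127.2800, V(2,2)=82.3400
(1,0): S=50.1600. Δ = (V_up−V_dn)/(S_up−S_dn) = (127.2800−92.2800)/(62.1984−38.1216) = 1.4537. V = [p*·127.2800 + (1−p*)·92.2800]/1.22 = 103.1325. B = V − Δ·S = 30.2158.
(1,1): S=81.8400. Δ = (V_up−V_dn)/(S_up−S_dn) = (82.3400−127.2800)/(101.4816−62.1984) = -1.1440. V = [p*·82.3400 + (1−p*)·127.2800]/1.22 = 69.0266. B = V − Δ·S = 162.6516.
(0,0): S=66.0000. Δ = (V_up−V_dn)/(S_up−S_dn) = (69.0266−103.1325)/(81.8400−50.1600) = -1.0766. V = [p*·69.0266 + (1−p*)·103.1325]/1.22 = 57.7440. B = V − Δ·S = 128.7979.
The time-0 hedge costs 57.7440, which is the no-arbitrage price.

(0,0): Delta=-1.0766 Bond=128.7979
(1,0): Delta=1.4537 Bond=30.2158
(1,1): Delta=-1.1440 Bond=162.6516
V0=57.7440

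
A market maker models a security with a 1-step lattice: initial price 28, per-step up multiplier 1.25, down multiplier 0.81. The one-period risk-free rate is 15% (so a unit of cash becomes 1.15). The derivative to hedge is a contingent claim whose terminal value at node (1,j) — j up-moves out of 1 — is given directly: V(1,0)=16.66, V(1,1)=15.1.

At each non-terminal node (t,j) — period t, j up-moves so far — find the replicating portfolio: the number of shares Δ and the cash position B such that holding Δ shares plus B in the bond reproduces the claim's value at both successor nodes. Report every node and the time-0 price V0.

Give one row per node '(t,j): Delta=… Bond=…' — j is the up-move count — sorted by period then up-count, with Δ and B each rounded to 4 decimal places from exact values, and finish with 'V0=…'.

(0,0): Delta=-0.1266 Bond=16.9842
V0=13.4387

Risk-neutral probability p* = (R−d)/(u−d) = (1.15−0.81)/(1.25−0.81) = 0.7727.
Terminal values V(1,·): V(1,0)=16.6600, V(1,1)=15.1000
(0,0): S=28.0000. Δ = (V_up−V_dn)/(S_up−S_dn) = (15.1000−16.6600)/(35.0000−22.6800) = -0.1266. V = [p*·15.1000 + (1−p*)·16.6600]/1.15 = 13.4387. B = V − Δ·S = 16.9842.
Check: Δ(0,0)·S0 + B(0,0) = 13.4387 = V0.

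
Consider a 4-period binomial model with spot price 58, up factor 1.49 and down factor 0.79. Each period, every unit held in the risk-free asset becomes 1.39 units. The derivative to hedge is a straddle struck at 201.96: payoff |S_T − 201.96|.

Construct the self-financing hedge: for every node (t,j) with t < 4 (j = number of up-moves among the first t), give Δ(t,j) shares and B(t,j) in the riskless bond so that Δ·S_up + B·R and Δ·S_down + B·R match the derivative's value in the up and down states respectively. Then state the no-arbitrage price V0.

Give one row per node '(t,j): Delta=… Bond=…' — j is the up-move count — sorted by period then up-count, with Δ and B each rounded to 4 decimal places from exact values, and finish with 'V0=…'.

The replicating-portfolio and risk-neutral prices coincide; use p* = (1.39−0.79)/(1.49−0.79) = 0.8571 for the latter.
At expiry t=4: V(4,0)=179.3690, V(4,1)=159.3516, V(4,2)=121.5973, V(4,3)=50.3898, V(4,4)=83.9130
  t=3,j=0: stock 28.5963 → up 42.6084 (V=159.3516), down 22.5910 (V=179.3690). Price 116.6987; hedge Δ=-1.0000, bond B=145.2950.
  t=3,j=1: stock 53.9347 → up 80.3627 (V=121.5973), down 42.6084 (V=159.3516). Price 91.3602; hedge Δ=-1.0000, bond B=145.2950.
  t=3,j=2: stock 101.7250 → up 151.5702 (V=50.3898), down 80.3627 (V=121.5973). Price 43.5700; hedge Δ=-1.0000, bond B=145.2950.
  t=3,j=3: stock 191.8610 → up 285.8730 (V=83.9130), down 151.5702 (V=50.3898). Price 56.9237; hedge Δ=0.2496, bond B=9.0334.
  t=2,j=0: stock 36.1978 → up 53.9347 (V=91.3602), down 28.5963 (V=116.6987). Price 68.3310; hedge Δ=-1.0000, bond B=104.5288.
  t=2,j=1: stock 68.2718 → up 101.7250 (V=43.5700), down 53.9347 (V=91.3602). Price 36.2570; hedge Δ=-1.0000, bond B=104.5288.
  t=2,j=2: stock 128.7658 → up 191.8610 (V=56.9237), down 101.7250 (V=43.5700). Price 39.5799; hedge Δ=0.1482, bond B=20.5031.
  t=1,j=0: stock 45.8200 → up 68.2718 (V=36.2570), down 36.1978 (V=68.3310). Price 29.3805; hedge Δ=-1.0000, bond B=75.2005.
  t=1,j=1: stock 86.4200 → up 128.7658 (V=39.5799), down 68.2718 (V=36.2570). Price 28.1332; hedge Δ=0.0549, bond B=23.3862.
  t=0,j=0: stock 58.0000 → up 86.4200 (V=28.1332), down 45.8200 (V=29.3805). Price 20.3679; hedge Δ=-0.0307, bond B=22.1498.
Check: Δ(0,0)·S0 + B(0,0) = 20.3679 = V0.

(0,0): Delta=-0.0307 Bond=22.1498
(1,0): Delta=-1.0000 Bond=75.2005
(1,1): Delta=0.0549 Bond=23.3862
(2,0): Delta=-1.0000 Bond=104.5288
(2,1): Delta=-1.0000 Bond=104.5288
(2,2): Delta=0.1482 Bond=20.5031
(3,0): Delta=-1.0000 Bond=145.2950
(3,1): Delta=-1.0000 Bond=145.2950
(3,2): Delta=-1.0000 Bond=145.2950
(3,3): Delta=0.2496 Bond=9.0334
V0=20.3679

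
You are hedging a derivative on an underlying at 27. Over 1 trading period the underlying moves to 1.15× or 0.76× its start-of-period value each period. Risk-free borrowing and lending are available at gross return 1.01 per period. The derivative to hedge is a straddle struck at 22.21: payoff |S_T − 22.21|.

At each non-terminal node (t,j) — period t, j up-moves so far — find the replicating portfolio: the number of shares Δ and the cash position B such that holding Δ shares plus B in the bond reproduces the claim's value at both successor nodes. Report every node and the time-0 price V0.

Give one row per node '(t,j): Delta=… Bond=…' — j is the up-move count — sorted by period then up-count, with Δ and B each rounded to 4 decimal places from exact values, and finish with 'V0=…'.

The replicating-portfolio and risk-neutral prices coincide; use p* = (1.01−0.76)/(1.15−0.76) = 0.6410 for the latter.
Terminal payoffs: V(1,0)=1.6900, V(1,1)=8.8400
  t=0,j=0: stock 27.0000 → up 31.0500 (V=8.8400), down 20.5200 (V=1.6900). Price 6.2112; hedge Δ=0.6790, bond B=-12.1221.
Root portfolio cost Δ·27+B reproduces V0=6.2112.

(0,0): Delta=0.6790 Bond=-12.1221
V0=6.2112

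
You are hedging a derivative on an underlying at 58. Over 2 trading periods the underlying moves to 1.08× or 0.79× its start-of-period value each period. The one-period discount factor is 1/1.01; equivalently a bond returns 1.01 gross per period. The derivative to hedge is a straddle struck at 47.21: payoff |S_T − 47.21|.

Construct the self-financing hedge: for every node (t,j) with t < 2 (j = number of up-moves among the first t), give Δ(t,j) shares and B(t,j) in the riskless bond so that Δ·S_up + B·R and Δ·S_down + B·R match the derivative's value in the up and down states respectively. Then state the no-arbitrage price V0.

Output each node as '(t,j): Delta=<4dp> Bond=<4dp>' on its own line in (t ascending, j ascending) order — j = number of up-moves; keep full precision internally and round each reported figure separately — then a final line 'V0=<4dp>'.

(0,0): Delta=0.6871 Bond=-26.8715
(1,0): Delta=-0.6575 Bond=34.4672
(1,1): Delta=1.0000 Bond=-46.7426
V0=12.9782

The replicating-portfolio and risk-neutral prices coincide; use p* = (1.01−0.79)/(1.08−0.79) = 0.7586 for the latter.
Payoff layer (t=2): V(2,0)=11.0122, V(2,1)=2.2756, V(2,2)=20.4412
(1,0): S=45.8200. Δ = (V_up−V_dn)/(S_up−S_dn) = (2.2756−11.0122)/(49.4856−36.1978) = -0.6575. V = [p*·2.2756 + (1−p*)·11.0122]/1.01 = 4.3410. B = V − Δ·S = 34.4672.
(1,1): S=62.6400. Δ = (V_up−V_dn)/(S_up−S_dn) = (20.4412−2.2756)/(67.6512−49.4856) = 1.0000. V = [p*·20.4412 + (1−p*)·2.2756]/1.01 = 15.8974. B = V − Δ·S = -46.7426.
(0,0): S=58.0000. Δ = (V_up−V_dn)/(S_up−S_dn) = (15.8974−4.3410)/(62.6400−45.8200) = 0.6871. V = [p*·15.8974 + (1−p*)·4.3410]/1.01 = 12.9782. B = V − Δ·S = -26.8715.
Each (Δ,B) replicates both successor values, so the strategy is self-financing and V0 is arbitrage-free.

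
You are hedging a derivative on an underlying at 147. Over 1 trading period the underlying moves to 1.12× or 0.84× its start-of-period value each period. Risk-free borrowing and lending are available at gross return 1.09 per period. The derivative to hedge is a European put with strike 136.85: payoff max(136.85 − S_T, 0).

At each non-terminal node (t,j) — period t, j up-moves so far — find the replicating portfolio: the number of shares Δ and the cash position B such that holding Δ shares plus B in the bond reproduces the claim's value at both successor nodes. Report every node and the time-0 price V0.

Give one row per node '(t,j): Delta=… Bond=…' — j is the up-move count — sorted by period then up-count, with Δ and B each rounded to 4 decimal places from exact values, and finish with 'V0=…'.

(0,0): Delta=-0.3248 Bond=49.0642
V0=1.3142

No-arbitrage ⇒ martingale measure with p* = (R−d)/(u−d) = 0.8929.
At expiry t=1: V(1,0)=13.3700, V(1,1)=0.0000
Node (0,0) S=147.0000: V=(p*·0.0000+(1−p*)·13.3700)/1.09=1.3142; Δ=(0.0000−13.3700)/(164.6400−123.4800)=-0.3248; B=V−Δ·S=49.0642
The time-0 hedge costs 1.3142, which is the no-arbitrage price.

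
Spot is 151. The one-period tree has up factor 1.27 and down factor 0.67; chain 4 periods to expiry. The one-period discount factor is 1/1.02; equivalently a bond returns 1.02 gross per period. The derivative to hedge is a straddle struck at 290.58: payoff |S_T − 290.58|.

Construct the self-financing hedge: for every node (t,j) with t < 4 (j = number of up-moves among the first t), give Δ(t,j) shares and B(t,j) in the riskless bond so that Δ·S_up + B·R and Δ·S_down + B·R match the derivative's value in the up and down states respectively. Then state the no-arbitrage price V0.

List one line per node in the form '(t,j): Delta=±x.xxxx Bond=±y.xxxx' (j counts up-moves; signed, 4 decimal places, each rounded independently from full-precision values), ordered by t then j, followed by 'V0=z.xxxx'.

The replicating-portfolio and risk-neutral prices coincide; use p* = (1.02−0.67)/(1.27−0.67) = 0.5833 for the latter.
At expiry t=4: V(4,0)=260.1518, V(4,1)=232.9027, V(4,2)=181.2513, V(4,3)=83.3451, V(4,4)=102.2384
Node (3,0) S=45.4152: V=(p*·232.9027+(1−p*)·260.1518)/1.02=239.4671; Δ=(232.9027−260.1518)/(57.6773−30.4282)=-1.0000; B=V−Δ·S=284.8824
Node (3,1) S=86.0856: V=(p*·181.2513+(1−p*)·232.9027)/1.02=198.7968; Δ=(181.2513−232.9027)/(109.3287−57.6773)=-1.0000; B=V−Δ·S=284.8824
Node (3,2) S=163.1771: V=(p*·83.3451+(1−p*)·181.2513)/1.02=121.7053; Δ=(83.3451−181.2513)/(207.2349−109.3287)=-1.0000; B=V−Δ·S=284.8824
Node (3,3) S=309.3058: V=(p*·102.2384+(1−p*)·83.3451)/1.02=92.5159; Δ=(102.2384−83.3451)/(392.8184−207.2349)=0.1018; B=V−Δ·S=61.0270
Node (2,0) S=67.7839: V=(p*·198.7968+(1−p*)·239.4671)/1.02=211.5125; Δ=(198.7968−239.4671)/(86.0856−45.4152)=-1.0000; B=V−Δ·S=279.2964
Node (2,1) S=128.4859: V=(p*·121.7053+(1−p*)·198.7968)/1.02=150.8105; Δ=(121.7053−198.7968)/(163.1771−86.0856)=-1.0000; B=V−Δ·S=279.2964
Node (2,2) S=243.5479: V=(p*·92.5159+(1−p*)·121.7053)/1.02=102.6256; Δ=(92.5159−121.7053)/(309.3058−163.1771)=-0.1998; B=V−Δ·S=151.2746
Node (1,0) S=101.1700: V=(p*·150.8105+(1−p*)·211.5125)/1.02=172.6500; Δ=(150.8105−211.5125)/(128.4859−67.7839)=-1.0000; B=V−Δ·S=273.8200
Node (1,1) S=191.7700: V=(p*·102.6256+(1−p*)·150.8105)/1.02=120.2967; Δ=(102.6256−150.8105)/(243.5479−128.4859)=-0.4188; B=V−Δ·S=200.6049
Node (0,0) S=151.0000: V=(p*·120.2967+(1−p*)·172.6500)/1.02=139.3241; Δ=(120.2967−172.6500)/(191.7700−101.1700)=-0.5779; B=V−Δ·S=226.5796
Self-financing check: at every node Δ·S+B equals the discounted successor values.

(0,0): Delta=-0.5779 Bond=226.5796
(1,0): Delta=-1.0000 Bond=273.8200
(1,1): Delta=-0.4188 Bond=200.6049
(2,0): Delta=-1.0000 Bond=279.2964
(2,1): Delta=-1.0000 Bond=279.2964
(2,2): Delta=-0.1998 Bond=151.2746
(3,0): Delta=-1.0000 Bond=284.8824
(3,1): Delta=-1.0000 Bond=284.8824
(3,2): Delta=-1.0000 Bond=284.8824
(3,3): Delta=0.1018 Bond=61.0270
V0=139.3241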